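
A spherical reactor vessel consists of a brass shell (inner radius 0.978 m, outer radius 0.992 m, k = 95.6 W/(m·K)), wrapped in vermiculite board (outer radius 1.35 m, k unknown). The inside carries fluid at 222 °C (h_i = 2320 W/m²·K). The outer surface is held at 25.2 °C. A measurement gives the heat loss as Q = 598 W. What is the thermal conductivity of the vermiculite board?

k = 0.0646 W/m·K

ΣR = ΔT/Q = |222 − 25.2|/598 = 0.3291 K/W
Known resistances:
  R_conv,in = 1/(4πr²h) = 1/(4π·0.978²·2320) = 3.586×10^-5 K/W
  R_brass = (1/0.978 − 1/0.992)/(4πk) = 0.01443/(4π·95.6) = 1.201×10^-5 K/W
R_vermiculite board = ΣR − ΣR_known = 0.3291 − 4.787×10^-5 = 0.3291 K/W
(1/r₁−1/r₂)/(4πk) = 0.3291 ⇒ k = 0.2673/(4π·0.3291) = 0.0646 W/m·K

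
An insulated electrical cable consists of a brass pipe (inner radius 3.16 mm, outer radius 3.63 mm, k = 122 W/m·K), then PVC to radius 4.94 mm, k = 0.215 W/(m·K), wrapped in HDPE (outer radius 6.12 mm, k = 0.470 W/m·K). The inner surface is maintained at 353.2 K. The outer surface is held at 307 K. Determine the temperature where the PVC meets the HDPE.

T = 318.1 K

Treat each layer as a resistance in series:
  R'_brass = ln(0.00363/0.00316)/(2πk) = 0.1387/(2π·122) = 1.809×10^-4 m·K/W
  R'_PVC = ln(0.00494/0.00363)/(2πk) = 0.3081/(2π·0.215) = 0.2281 m·K/W
  R'_HDPE = ln(0.00612/0.00494)/(2πk) = 0.2142/(2π·0.470) = 0.07253 m·K/W
ΣR = 1.809×10^-4 + 0.2281 + 0.07253 = 0.3008 m·K/W
Q' = ΔT/ΣR = (353.2 K − 307 K)/0.3008 = 153.6 W/m
From the inner boundary to the PVC/HDPE interface, ΣR_partial = 0.2283 m·K/W.
T_interface = T_in − Q'·ΣR_partial = 353.2 K − (153.6)(0.2283) = 318.1 K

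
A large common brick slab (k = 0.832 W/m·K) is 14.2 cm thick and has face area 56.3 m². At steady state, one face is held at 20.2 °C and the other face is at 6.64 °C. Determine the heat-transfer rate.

Q = kA·ΔT/L = 0.832 × 56.3 × |20.2 °C − 6.64 °C| / 0.142 = 4470 W

Q = 4470 W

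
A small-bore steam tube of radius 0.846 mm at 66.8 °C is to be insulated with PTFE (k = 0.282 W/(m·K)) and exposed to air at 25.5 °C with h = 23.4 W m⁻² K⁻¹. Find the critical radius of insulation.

r_cr = 1.21 cm

For a cylinder, r_cr = k_ins/h = 0.282/23.4 = 0.0121 m = 1.21 cm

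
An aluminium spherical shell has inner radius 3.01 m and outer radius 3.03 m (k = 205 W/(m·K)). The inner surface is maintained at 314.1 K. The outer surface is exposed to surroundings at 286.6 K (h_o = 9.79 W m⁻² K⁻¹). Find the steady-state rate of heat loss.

Treat each layer as a resistance in series:
  R_aluminium = (1/3.01 − 1/3.03)/(4πk) = 0.002193/(4π·205) = 8.513×10^-7 K/W
  R_conv,out = 1/(4πr²h) = 1/(4π·3.03²·9.79) = 8.854×10^-4 K/W
ΣR = 8.513×10^-7 + 8.854×10^-4 = 8.863×10^-4 K/W
Q = ΔT/ΣR = (314.1 K − 286.6 K)/8.863×10^-4 = 31000 W

Q = 31000 W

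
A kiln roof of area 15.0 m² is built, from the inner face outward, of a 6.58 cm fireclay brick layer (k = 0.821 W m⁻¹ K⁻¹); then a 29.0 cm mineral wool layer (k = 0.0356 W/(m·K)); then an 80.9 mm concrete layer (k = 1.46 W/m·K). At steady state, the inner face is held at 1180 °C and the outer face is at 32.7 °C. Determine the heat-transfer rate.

Q = 2080 W

Treat each layer as a resistance in series:
  R_fireclay brick = L/(kA) = 0.0658/(0.821·15.0) = 0.005343 K/W
  R_mineral wool = L/(kA) = 0.290/(0.0356·15.0) = 0.5431 K/W
  R_concrete = L/(kA) = 0.0809/(1.46·15.0) = 0.003694 K/W
ΣR = 0.005343 + 0.5431 + 0.003694 = 0.5521 K/W
Q = ΔT/ΣR = (1180 °C − 32.7 °C)/0.5521 = 2080 W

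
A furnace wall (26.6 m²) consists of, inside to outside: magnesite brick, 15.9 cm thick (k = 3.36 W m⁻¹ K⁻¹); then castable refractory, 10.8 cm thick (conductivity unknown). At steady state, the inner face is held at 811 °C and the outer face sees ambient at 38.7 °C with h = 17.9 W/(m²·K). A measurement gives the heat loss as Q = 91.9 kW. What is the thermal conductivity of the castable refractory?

k = 0.897 W/m·K

ΣR = ΔT/Q = |811 − 38.7|/91900 = 0.008404 K/W
Known resistances:
  R_magnesite brick = L/(kA) = 0.159/(3.36·26.6) = 0.001779 K/W
  R_conv,out = 1/(hA) = 1/(17.9·26.6) = 0.002100 K/W
R_castable refractory = ΣR − ΣR_known = 0.008404 − 0.003879 = 0.004525 K/W
L/(kA) = 0.004525 ⇒ k = 0.108/(0.004525·26.6) = 0.897 W/m·K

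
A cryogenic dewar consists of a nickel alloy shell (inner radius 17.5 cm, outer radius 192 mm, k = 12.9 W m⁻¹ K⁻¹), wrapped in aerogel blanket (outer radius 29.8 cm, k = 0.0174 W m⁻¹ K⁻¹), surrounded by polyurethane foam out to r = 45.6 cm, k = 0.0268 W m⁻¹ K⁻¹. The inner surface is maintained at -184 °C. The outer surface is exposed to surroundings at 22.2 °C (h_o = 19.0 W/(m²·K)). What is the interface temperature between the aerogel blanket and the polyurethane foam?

Treat each layer as a resistance in series:
  R_nickel alloy = (1/0.175 − 1/0.192)/(4πk) = 0.5060/(4π·12.9) = 0.003121 K/W
  R_aerogel blanket = (1/0.192 − 1/0.298)/(4πk) = 1.853/(4π·0.0174) = 8.473 K/W
  R_polyurethane foam = (1/0.298 − 1/0.456)/(4πk) = 1.163/(4π·0.0268) = 3.452 K/W
  R_conv,out = 1/(4πr²h) = 1/(4π·0.456²·19.0) = 0.02014 K/W
ΣR = 0.003121 + 8.473 + 3.452 + 0.02014 = 11.95 K/W
Q = ΔT/ΣR = (-184 °C − 22.2 °C)/11.95 = -17.26 W
From the inner boundary to the aerogel blanket/polyurethane foam interface, ΣR_partial = 8.476 K/W.
T_interface = T_in − Q·ΣR_partial = -184 °C − (-17.26)(8.476) = -37.7 °C

T = -37.7 °C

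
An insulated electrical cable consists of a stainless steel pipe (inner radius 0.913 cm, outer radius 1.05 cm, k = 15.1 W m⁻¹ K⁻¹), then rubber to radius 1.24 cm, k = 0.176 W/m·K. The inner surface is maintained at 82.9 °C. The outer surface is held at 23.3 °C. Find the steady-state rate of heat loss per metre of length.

Treat each layer as a resistance in series:
  R'_stainless steel = ln(0.0105/0.00913)/(2πk) = 0.1398/(2π·15.1) = 0.001474 m·K/W
  R'_rubber = ln(0.0124/0.0105)/(2πk) = 0.1663/(2π·0.176) = 0.1504 m·K/W
ΣR = 0.001474 + 0.1504 = 0.1519 m·K/W
Q' = ΔT/ΣR = (82.9 °C − 23.3 °C)/0.1519 = 392 W/m

Q' = 392 W/m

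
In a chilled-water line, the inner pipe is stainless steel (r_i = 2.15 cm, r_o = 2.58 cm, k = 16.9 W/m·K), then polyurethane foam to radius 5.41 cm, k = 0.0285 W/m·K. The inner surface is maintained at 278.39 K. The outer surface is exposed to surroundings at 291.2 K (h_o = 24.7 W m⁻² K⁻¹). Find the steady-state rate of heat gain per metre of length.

Series thermal resistances, inner to outer:
  R'_stainless steel = ln(0.0258/0.0215)/(2πk) = 0.1823/(2π·16.9) = 0.001717 m·K/W
  R'_polyurethane foam = ln(0.0541/0.0258)/(2πk) = 0.7405/(2π·0.0285) = 4.135 m·K/W
  R'_conv,out = 1/(2πr h) = 1/(2π·0.0541·24.7) = 0.1191 m·K/W
ΣR = 0.001717 + 4.135 + 0.1191 = 4.256 m·K/W
Q' = ΔT/ΣR = (278.39 K − 291.2 K)/4.256 = -3.01 W/m
(Negative Q' ⇒ heat flows inward; heat gain = 3.01 W/m.)

Q' = 3.01 W/m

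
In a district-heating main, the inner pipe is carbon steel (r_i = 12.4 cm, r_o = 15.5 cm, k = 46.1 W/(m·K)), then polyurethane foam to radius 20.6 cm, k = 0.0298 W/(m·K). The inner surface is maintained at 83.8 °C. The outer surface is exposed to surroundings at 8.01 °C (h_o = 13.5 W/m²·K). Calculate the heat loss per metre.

Q' = 48.1 W/m

Series thermal resistances, inner to outer:
  R'_carbon steel = ln(0.155/0.124)/(2πk) = 0.2231/(2π·46.1) = 7.704×10^-4 m·K/W
  R'_polyurethane foam = ln(0.206/0.155)/(2πk) = 0.2845/(2π·0.0298) = 1.519 m·K/W
  R'_conv,out = 1/(2πr h) = 1/(2π·0.206·13.5) = 0.05723 m·K/W
ΣR = 7.704×10^-4 + 1.519 + 0.05723 = 1.577 m·K/W
Q' = ΔT/ΣR = (83.8 °C − 8.01 °C)/1.577 = 48.1 W/m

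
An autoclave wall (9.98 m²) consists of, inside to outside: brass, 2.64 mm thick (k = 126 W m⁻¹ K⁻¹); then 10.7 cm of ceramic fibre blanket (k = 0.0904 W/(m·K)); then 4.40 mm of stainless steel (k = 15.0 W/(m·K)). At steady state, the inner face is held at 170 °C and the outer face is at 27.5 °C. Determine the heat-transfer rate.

Q = 1200 W

Series thermal resistances, inner to outer:
  R_brass = L/(kA) = 0.00264/(126·9.98) = 2.099×10^-6 K/W
  R_ceramic fibre blanket = L/(kA) = 0.107/(0.0904·9.98) = 0.1186 K/W
  R_stainless steel = L/(kA) = 0.00440/(15.0·9.98) = 2.939×10^-5 K/W
ΣR = 2.099×10^-6 + 0.1186 + 2.939×10^-5 = 0.1186 K/W
Q = ΔT/ΣR = (170 °C − 27.5 °C)/0.1186 = 1200 W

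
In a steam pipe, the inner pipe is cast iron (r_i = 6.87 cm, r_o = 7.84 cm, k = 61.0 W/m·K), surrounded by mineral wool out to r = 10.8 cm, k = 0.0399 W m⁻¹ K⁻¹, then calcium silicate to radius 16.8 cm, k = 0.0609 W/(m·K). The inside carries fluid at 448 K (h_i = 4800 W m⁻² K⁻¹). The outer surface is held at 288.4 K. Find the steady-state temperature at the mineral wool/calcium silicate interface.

Resistance network (inner→outer):
  R'_conv,in = 1/(2πr h) = 1/(2π·0.0687·4800) = 4.826×10^-4 m·K/W
  R'_cast iron = ln(0.0784/0.0687)/(2πk) = 0.1321/(2π·61.0) = 3.446×10^-4 m·K/W
  R'_mineral wool = ln(0.108/0.0784)/(2πk) = 0.3203/(2π·0.0399) = 1.278 m·K/W
  R'_calcium silicate = ln(0.168/0.108)/(2πk) = 0.4418/(2π·0.0609) = 1.155 m·K/W
ΣR = 4.826×10^-4 + 3.446×10^-4 + 1.278 + 1.155 = 2.434 m·K/W
Q' = ΔT/ΣR = (448 K − 288.4 K)/2.434 = 65.57 W/m
From the inner boundary to the mineral wool/calcium silicate interface, ΣR_partial = 1.279 m·K/W.
T_interface = T_in − Q'·ΣR_partial = 448 K − (65.57)(1.279) = 364.1 K

T = 364.1 K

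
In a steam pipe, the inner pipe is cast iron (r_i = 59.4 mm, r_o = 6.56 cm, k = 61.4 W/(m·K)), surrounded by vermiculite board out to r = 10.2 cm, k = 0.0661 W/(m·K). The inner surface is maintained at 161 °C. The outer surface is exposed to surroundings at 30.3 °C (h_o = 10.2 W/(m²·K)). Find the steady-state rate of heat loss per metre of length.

Resistance network (inner→outer):
  R'_cast iron = ln(0.0656/0.0594)/(2πk) = 0.09928/(2π·61.4) = 2.573×10^-4 m·K/W
  R'_vermiculite board = ln(0.102/0.0656)/(2πk) = 0.4414/(2π·0.0661) = 1.063 m·K/W
  R'_conv,out = 1/(2πr h) = 1/(2π·0.102·10.2) = 0.1530 m·K/W
ΣR = 2.573×10^-4 + 1.063 + 0.1530 = 1.216 m·K/W
Q' = ΔT/ΣR = (161 °C − 30.3 °C)/1.216 = 107 W/m

Q' = 107 W/m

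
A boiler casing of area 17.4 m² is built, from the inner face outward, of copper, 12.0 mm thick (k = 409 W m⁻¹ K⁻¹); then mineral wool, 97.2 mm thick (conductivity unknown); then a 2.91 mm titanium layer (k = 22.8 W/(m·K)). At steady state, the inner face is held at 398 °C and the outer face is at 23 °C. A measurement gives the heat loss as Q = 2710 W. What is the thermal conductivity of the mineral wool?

ΣR = ΔT/Q = |398 − 23|/2710 = 0.1384 K/W
Known resistances:
  R_copper = L/(kA) = 0.0120/(409·17.4) = 1.686×10^-6 K/W
  R_titanium = L/(kA) = 0.00291/(22.8·17.4) = 7.335×10^-6 K/W
R_mineral wool = ΣR − ΣR_known = 0.1384 − 9.021×10^-6 = 0.1384 K/W
L/(kA) = 0.1384 ⇒ k = 0.0972/(0.1384·17.4) = 0.0404 W/m·K

k = 0.0404 W/m·K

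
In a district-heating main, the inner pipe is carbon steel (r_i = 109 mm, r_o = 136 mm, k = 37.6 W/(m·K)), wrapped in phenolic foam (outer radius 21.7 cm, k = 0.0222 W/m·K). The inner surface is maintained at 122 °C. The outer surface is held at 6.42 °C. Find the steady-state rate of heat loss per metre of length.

Resistance network (inner→outer):
  R'_carbon steel = ln(0.136/0.109)/(2πk) = 0.2213/(2π·37.6) = 9.368×10^-4 m·K/W
  R'_phenolic foam = ln(0.217/0.136)/(2πk) = 0.4672/(2π·0.0222) = 3.350 m·K/W
ΣR = 9.368×10^-4 + 3.350 = 3.351 m·K/W
Q' = ΔT/ΣR = (122 °C − 6.42 °C)/3.351 = 34.5 W/m

Q' = 34.5 W/m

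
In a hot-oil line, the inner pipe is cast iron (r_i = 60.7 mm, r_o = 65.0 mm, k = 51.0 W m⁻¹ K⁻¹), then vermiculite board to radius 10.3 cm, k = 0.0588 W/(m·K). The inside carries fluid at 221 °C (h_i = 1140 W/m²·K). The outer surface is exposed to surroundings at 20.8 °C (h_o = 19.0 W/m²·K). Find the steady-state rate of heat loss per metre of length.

Resistance network (inner→outer):
  R'_conv,in = 1/(2πr h) = 1/(2π·0.0607·1140) = 0.002300 m·K/W
  R'_cast iron = ln(0.0650/0.0607)/(2πk) = 0.06844/(2π·51.0) = 2.136×10^-4 m·K/W
  R'_vermiculite board = ln(0.103/0.0650)/(2πk) = 0.4603/(2π·0.0588) = 1.246 m·K/W
  R'_conv,out = 1/(2πr h) = 1/(2π·0.103·19.0) = 0.08133 m·K/W
ΣR = 0.002300 + 2.136×10^-4 + 1.246 + 0.08133 = 1.330 m·K/W
Q' = ΔT/ΣR = (221 °C − 20.8 °C)/1.330 = 151 W/m

Q' = 151 W/m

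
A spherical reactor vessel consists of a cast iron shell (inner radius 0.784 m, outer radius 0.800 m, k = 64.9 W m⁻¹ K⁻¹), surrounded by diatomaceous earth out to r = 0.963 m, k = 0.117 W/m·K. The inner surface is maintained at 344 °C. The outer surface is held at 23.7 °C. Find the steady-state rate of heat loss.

Treat each layer as a resistance in series:
  R_cast iron = (1/0.784 − 1/0.800)/(4πk) = 0.02551/(4π·64.9) = 3.128×10^-5 K/W
  R_diatomaceous earth = (1/0.800 − 1/0.963)/(4πk) = 0.2116/(4π·0.117) = 0.1439 K/W
ΣR = 3.128×10^-5 + 0.1439 = 0.1439 K/W
Q = ΔT/ΣR = (344 °C − 23.7 °C)/0.1439 = 2230 W

Q = 2.23 kW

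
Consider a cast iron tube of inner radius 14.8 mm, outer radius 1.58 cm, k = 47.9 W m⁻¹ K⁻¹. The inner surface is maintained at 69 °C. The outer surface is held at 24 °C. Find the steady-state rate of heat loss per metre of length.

Q' = 2πk·ΔT/ln(r₂/r₁) = 2π × 47.9 × 45 / ln(0.0158/0.0148) = 2.07×10^5 W/m

Q' = 207 kW/m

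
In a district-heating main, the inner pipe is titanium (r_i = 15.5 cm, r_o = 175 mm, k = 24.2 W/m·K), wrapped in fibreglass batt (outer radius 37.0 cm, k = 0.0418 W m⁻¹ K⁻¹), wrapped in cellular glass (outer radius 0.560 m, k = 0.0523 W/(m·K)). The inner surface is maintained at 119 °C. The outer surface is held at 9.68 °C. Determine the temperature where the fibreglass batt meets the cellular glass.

Treat each layer as a resistance in series:
  R'_titanium = ln(0.175/0.155)/(2πk) = 0.1214/(2π·24.2) = 7.981×10^-4 m·K/W
  R'_fibreglass batt = ln(0.370/0.175)/(2πk) = 0.7487/(2π·0.0418) = 2.851 m·K/W
  R'_cellular glass = ln(0.560/0.370)/(2πk) = 0.4144/(2π·0.0523) = 1.261 m·K/W
ΣR = 7.981×10^-4 + 2.851 + 1.261 = 4.113 m·K/W
Q' = ΔT/ΣR = (119 °C − 9.68 °C)/4.113 = 26.58 W/m
From the inner boundary to the fibreglass batt/cellular glass interface, ΣR_partial = 2.852 m·K/W.
T_interface = T_in − Q'·ΣR_partial = 119 °C − (26.58)(2.852) = 43.2 °C

T = 43.2 °C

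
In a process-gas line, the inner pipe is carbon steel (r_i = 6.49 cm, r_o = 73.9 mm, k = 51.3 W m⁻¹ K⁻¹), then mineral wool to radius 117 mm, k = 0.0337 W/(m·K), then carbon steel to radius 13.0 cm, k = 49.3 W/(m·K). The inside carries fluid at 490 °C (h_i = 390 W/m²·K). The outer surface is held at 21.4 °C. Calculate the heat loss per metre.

Q' = 215 W/m

Resistance network (inner→outer):
  R'_conv,in = 1/(2πr h) = 1/(2π·0.0649·390) = 0.006288 m·K/W
  R'_carbon steel = ln(0.0739/0.0649)/(2πk) = 0.1299/(2π·51.3) = 4.029×10^-4 m·K/W
  R'_mineral wool = ln(0.117/0.0739)/(2πk) = 0.4595/(2π·0.0337) = 2.170 m·K/W
  R'_carbon steel = ln(0.130/0.117)/(2πk) = 0.1054/(2π·49.3) = 3.401×10^-4 m·K/W
ΣR = 0.006288 + 4.029×10^-4 + 2.170 + 3.401×10^-4 = 2.177 m·K/W
Q' = ΔT/ΣR = (490 °C − 21.4 °C)/2.177 = 215 W/m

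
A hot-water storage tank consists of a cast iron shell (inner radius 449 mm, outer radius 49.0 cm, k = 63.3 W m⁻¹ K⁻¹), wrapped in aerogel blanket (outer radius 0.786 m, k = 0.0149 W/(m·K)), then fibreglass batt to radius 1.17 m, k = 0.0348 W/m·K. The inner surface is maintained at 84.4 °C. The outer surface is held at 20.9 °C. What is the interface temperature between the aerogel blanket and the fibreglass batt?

Treat each layer as a resistance in series:
  R_cast iron = (1/0.449 − 1/0.490)/(4πk) = 0.1864/(4π·63.3) = 2.343×10^-4 K/W
  R_aerogel blanket = (1/0.490 − 1/0.786)/(4πk) = 0.7686/(4π·0.0149) = 4.105 K/W
  R_fibreglass batt = (1/0.786 − 1/1.17)/(4πk) = 0.4176/(4π·0.0348) = 0.9548 K/W
ΣR = 2.343×10^-4 + 4.105 + 0.9548 = 5.060 K/W
Q = ΔT/ΣR = (84.4 °C − 20.9 °C)/5.060 = 12.55 W
From the inner boundary to the aerogel blanket/fibreglass batt interface, ΣR_partial = 4.105 K/W.
T_interface = T_in − Q·ΣR_partial = 84.4 °C − (12.55)(4.105) = 32.9 °C

T = 32.9 °C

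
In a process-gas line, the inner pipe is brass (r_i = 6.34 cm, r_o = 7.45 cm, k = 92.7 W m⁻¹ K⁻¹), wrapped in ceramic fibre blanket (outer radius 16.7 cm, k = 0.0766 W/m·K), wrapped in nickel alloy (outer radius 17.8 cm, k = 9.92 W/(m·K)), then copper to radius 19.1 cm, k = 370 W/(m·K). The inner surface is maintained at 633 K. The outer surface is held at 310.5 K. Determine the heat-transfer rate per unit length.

Resistance network (inner→outer):
  R'_brass = ln(0.0745/0.0634)/(2πk) = 0.1613/(2π·92.7) = 2.770×10^-4 m·K/W
  R'_ceramic fibre blanket = ln(0.167/0.0745)/(2πk) = 0.8072/(2π·0.0766) = 1.677 m·K/W
  R'_nickel alloy = ln(0.178/0.167)/(2πk) = 0.06379/(2π·9.92) = 0.001023 m·K/W
  R'_copper = ln(0.191/0.178)/(2πk) = 0.07049/(2π·370) = 3.032×10^-5 m·K/W
ΣR = 2.770×10^-4 + 1.677 + 0.001023 + 3.032×10^-5 = 1.678 m·K/W
Q' = ΔT/ΣR = (633 K − 310.5 K)/1.678 = 192 W/m

Q' = 192 W/m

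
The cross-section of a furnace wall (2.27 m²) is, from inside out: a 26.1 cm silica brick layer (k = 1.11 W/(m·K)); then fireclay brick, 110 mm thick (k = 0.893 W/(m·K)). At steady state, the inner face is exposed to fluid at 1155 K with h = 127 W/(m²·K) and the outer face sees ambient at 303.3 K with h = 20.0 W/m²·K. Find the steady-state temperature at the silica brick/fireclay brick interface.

Treat each layer as a resistance in series:
  R_conv,in = 1/(hA) = 1/(127·2.27) = 0.003469 K/W
  R_silica brick = L/(kA) = 0.261/(1.11·2.27) = 0.1036 K/W
  R_fireclay brick = L/(kA) = 0.110/(0.893·2.27) = 0.05426 K/W
  R_conv,out = 1/(hA) = 1/(20.0·2.27) = 0.02203 K/W
ΣR = 0.003469 + 0.1036 + 0.05426 + 0.02203 = 0.1834 K/W
Q = ΔT/ΣR = (1155 K − 303.3 K)/0.1834 = 4644 W
From the inner boundary to the silica brick/fireclay brick interface, ΣR_partial = 0.1071 K/W.
T_interface = T_in − Q·ΣR_partial = 1155 K − (4644)(0.1071) = 658 K

T = 658 K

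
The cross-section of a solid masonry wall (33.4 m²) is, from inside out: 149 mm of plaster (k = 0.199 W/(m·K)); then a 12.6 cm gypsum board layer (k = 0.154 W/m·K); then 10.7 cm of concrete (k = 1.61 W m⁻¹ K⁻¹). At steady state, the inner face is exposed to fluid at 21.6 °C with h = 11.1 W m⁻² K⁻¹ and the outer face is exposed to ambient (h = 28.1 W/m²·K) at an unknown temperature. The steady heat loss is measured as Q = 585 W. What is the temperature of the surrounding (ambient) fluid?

T_out = -9.21 °C

Series resistances:
  R_conv,in = 1/(hA) = 1/(11.1·33.4) = 0.002697 K/W
  R_plaster = L/(kA) = 0.149/(0.199·33.4) = 0.02242 K/W
  R_gypsum board = L/(kA) = 0.126/(0.154·33.4) = 0.02450 K/W
  R_concrete = L/(kA) = 0.107/(1.61·33.4) = 0.001990 K/W
  R_conv,out = 1/(hA) = 1/(28.1·33.4) = 0.001065 K/W
ΣR = 0.05267 K/W
ΔT = Q·ΣR = 585 × 0.05267 = 30.81 K
Heat flows outward, so T_out = T_in − ΔT = 21.6 − 30.81 = -9.21 °C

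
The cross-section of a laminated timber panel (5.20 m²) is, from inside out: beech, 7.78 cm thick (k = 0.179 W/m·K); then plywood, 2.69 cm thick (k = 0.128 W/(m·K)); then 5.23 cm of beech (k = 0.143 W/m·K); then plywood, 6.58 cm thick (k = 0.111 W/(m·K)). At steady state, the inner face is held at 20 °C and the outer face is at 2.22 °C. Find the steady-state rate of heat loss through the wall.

Series thermal resistances, inner to outer:
  R_beech = L/(kA) = 0.0778/(0.179·5.20) = 0.08358 K/W
  R_plywood = L/(kA) = 0.0269/(0.128·5.20) = 0.04041 K/W
  R_beech = L/(kA) = 0.0523/(0.143·5.20) = 0.07033 K/W
  R_plywood = L/(kA) = 0.0658/(0.111·5.20) = 0.1140 K/W
ΣR = 0.08358 + 0.04041 + 0.07033 + 0.1140 = 0.3083 K/W
Q = ΔT/ΣR = (20 °C − 2.22 °C)/0.3083 = 57.7 W

Q = 57.7 W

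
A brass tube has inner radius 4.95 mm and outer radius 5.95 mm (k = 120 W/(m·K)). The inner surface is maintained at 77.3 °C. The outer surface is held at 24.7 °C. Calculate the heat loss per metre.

Q' = 2.16×10^5 W/m

Q' = 2πk·ΔT/ln(r₂/r₁) = 2π × 120 × 52.6 / ln(0.00595/0.00495) = 2.16×10^5 W/m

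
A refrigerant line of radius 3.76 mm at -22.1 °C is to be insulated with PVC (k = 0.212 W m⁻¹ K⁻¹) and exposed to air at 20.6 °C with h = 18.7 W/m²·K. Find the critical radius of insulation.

For a cylinder, r_cr = k_ins/h = 0.212/18.7 = 0.0113 m = 1.13 cm

r_cr = 1.13 cm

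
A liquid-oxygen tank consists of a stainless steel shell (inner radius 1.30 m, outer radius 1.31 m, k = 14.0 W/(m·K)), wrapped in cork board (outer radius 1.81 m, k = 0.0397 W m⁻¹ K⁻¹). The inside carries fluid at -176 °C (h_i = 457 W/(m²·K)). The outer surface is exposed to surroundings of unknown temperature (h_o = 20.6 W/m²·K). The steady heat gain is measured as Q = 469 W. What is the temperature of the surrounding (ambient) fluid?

T_out = 22.9 °C

Sum the resistances:
  R_conv,in = 1/(4πr²h) = 1/(4π·1.30²·457) = 1.030×10^-4 K/W
  R_stainless steel = (1/1.30 − 1/1.31)/(4πk) = 0.005872/(4π·14.0) = 3.338×10^-5 K/W
  R_cork board = (1/1.31 − 1/1.81)/(4πk) = 0.2109/(4π·0.0397) = 0.4227 K/W
  R_conv,out = 1/(4πr²h) = 1/(4π·1.81²·20.6) = 0.001179 K/W
ΣR = 0.4240 K/W
ΔT = Q·ΣR = 469 × 0.4240 = 198.9 K
Heat flows inward, so T_out = T_in + ΔT = -176 + 198.9 = 22.9 °C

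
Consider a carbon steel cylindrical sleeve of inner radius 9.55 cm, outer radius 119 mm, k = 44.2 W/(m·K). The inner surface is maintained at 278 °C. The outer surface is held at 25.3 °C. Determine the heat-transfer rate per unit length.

Q' = 2πk·ΔT/ln(r₂/r₁) = 2π × 44.2 × 252.7 / ln(0.119/0.0955) = 3.19×10^5 W/m

Q' = 3.19×10^5 W/m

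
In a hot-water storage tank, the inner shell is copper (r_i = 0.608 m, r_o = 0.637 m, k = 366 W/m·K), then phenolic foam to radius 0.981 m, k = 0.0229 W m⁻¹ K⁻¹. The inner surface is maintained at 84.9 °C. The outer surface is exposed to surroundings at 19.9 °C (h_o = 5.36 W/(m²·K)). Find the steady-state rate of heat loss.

Q = 33.7 W

Treat each layer as a resistance in series:
  R_copper = (1/0.608 − 1/0.637)/(4πk) = 0.07488/(4π·366) = 1.628×10^-5 K/W
  R_phenolic foam = (1/0.637 − 1/0.981)/(4πk) = 0.5505/(4π·0.0229) = 1.913 K/W
  R_conv,out = 1/(4πr²h) = 1/(4π·0.981²·5.36) = 0.01543 K/W
ΣR = 1.628×10^-5 + 1.913 + 0.01543 = 1.928 K/W
Q = ΔT/ΣR = (84.9 °C − 19.9 °C)/1.928 = 33.7 W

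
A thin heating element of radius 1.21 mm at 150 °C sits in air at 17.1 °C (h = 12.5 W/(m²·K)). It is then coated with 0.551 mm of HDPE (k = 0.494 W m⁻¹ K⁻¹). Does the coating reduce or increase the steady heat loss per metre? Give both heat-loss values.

Critical radius for a cylinder: r_cr = k/h = 0.0395 m = 3.95 cm.
Outer radius after coating: r₂ = 0.00121 + 5.51×10^-4 = 0.001761 m.
Since r₁ < r_cr and r₂ ≤ r_cr, the coating moves toward the maximum at r_cr — heat loss rises.
Bare: R = 1/(2πr₁h) = 10.52 m·K/W; Q = 132.9/10.52 = 12.6 W/m.
Coated: R = R_cond + R_conv = 7.351 m·K/W; Q = 132.9/7.351 = 18.1 W/m.

increases: 12.6 → 18.1 W/m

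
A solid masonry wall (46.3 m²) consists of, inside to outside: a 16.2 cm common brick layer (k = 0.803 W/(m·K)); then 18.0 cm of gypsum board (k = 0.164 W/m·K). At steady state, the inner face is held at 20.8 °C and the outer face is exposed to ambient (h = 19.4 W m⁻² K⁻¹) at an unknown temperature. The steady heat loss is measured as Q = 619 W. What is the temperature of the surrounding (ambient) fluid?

Sum the resistances:
  R_common brick = L/(kA) = 0.162/(0.803·46.3) = 0.004357 K/W
  R_gypsum board = L/(kA) = 0.180/(0.164·46.3) = 0.02371 K/W
  R_conv,out = 1/(hA) = 1/(19.4·46.3) = 0.001113 K/W
ΣR = 0.02918 K/W
ΔT = Q·ΣR = 619 × 0.02918 = 18.06 K
Heat flows outward, so T_out = T_in − ΔT = 20.8 − 18.06 = 2.74 °C

T_out = 2.74 °C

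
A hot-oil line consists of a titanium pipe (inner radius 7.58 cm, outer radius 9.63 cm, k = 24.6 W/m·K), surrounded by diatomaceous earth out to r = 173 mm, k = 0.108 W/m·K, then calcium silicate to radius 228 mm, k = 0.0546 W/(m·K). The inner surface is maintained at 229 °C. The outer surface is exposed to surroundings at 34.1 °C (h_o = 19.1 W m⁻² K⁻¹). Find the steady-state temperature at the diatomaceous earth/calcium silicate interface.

T = 130 °C

Resistance network (inner→outer):
  R'_titanium = ln(0.0963/0.0758)/(2πk) = 0.2394/(2π·24.6) = 0.001549 m·K/W
  R'_diatomaceous earth = ln(0.173/0.0963)/(2πk) = 0.5858/(2π·0.108) = 0.8633 m·K/W
  R'_calcium silicate = ln(0.228/0.173)/(2πk) = 0.2761/(2π·0.0546) = 0.8047 m·K/W
  R'_conv,out = 1/(2πr h) = 1/(2π·0.228·19.1) = 0.03655 m·K/W
ΣR = 0.001549 + 0.8633 + 0.8047 + 0.03655 = 1.706 m·K/W
Q' = ΔT/ΣR = (229 °C − 34.1 °C)/1.706 = 114.2 W/m
From the inner boundary to the diatomaceous earth/calcium silicate interface, ΣR_partial = 0.8648 m·K/W.
T_interface = T_in − Q'·ΣR_partial = 229 °C − (114.2)(0.8648) = 130 °C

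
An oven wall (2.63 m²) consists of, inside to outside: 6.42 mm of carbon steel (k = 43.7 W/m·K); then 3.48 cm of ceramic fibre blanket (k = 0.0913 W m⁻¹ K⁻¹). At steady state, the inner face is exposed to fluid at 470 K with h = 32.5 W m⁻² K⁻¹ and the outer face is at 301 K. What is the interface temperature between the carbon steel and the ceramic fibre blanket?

T = 457 K

Treat each layer as a resistance in series:
  R_conv,in = 1/(hA) = 1/(32.5·2.63) = 0.01170 K/W
  R_carbon steel = L/(kA) = 0.00642/(43.7·2.63) = 5.586×10^-5 K/W
  R_ceramic fibre blanket = L/(kA) = 0.0348/(0.0913·2.63) = 0.1449 K/W
ΣR = 0.01170 + 5.586×10^-5 + 0.1449 = 0.1567 K/W
Q = ΔT/ΣR = (470 K − 301 K)/0.1567 = 1078 W
From the inner boundary to the carbon steel/ceramic fibre blanket interface, ΣR_partial = 0.01176 K/W.
T_interface = T_in − Q·ΣR_partial = 470 K − (1078)(0.01176) = 457 K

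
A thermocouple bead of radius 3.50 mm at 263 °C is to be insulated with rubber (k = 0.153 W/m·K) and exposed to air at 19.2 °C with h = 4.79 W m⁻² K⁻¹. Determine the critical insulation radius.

For a sphere, r_cr = 2k_ins/h = 2·0.153/4.79 = 0.0639 m = 6.39 cm

r_cr = 6.39 cm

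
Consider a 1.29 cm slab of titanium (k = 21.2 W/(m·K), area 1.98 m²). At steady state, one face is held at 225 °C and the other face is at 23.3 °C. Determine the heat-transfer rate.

Q = 6.56×10^5 W

Q = kA·ΔT/L = 21.2 × 1.98 × |225 °C − 23.3 °C| / 0.0129 = 6.56×10^5 W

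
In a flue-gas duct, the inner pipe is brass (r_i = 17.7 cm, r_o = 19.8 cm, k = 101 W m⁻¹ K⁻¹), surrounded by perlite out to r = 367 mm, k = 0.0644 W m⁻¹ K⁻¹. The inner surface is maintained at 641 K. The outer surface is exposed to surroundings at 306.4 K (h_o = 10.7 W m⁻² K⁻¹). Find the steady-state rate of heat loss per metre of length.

Treat each layer as a resistance in series:
  R'_brass = ln(0.198/0.177)/(2πk) = 0.1121/(2π·101) = 1.767×10^-4 m·K/W
  R'_perlite = ln(0.367/0.198)/(2πk) = 0.6171/(2π·0.0644) = 1.525 m·K/W
  R'_conv,out = 1/(2πr h) = 1/(2π·0.367·10.7) = 0.04053 m·K/W
ΣR = 1.767×10^-4 + 1.525 + 0.04053 = 1.566 m·K/W
Q' = ΔT/ΣR = (641 K − 306.4 K)/1.566 = 214 W/m

Q' = 214 W/m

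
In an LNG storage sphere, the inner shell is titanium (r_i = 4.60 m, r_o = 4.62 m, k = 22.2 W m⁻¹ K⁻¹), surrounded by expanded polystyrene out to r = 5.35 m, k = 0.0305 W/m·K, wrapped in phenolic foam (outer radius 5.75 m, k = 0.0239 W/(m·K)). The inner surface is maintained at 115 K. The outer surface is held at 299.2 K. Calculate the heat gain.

Q = 1530 W

Treat each layer as a resistance in series:
  R_titanium = (1/4.60 − 1/4.62)/(4πk) = 9.411×10^-4/(4π·22.2) = 3.373×10^-6 K/W
  R_expanded polystyrene = (1/4.62 − 1/5.35)/(4πk) = 0.02953/(4π·0.0305) = 0.07706 K/W
  R_phenolic foam = (1/5.35 − 1/5.75)/(4πk) = 0.01300/(4π·0.0239) = 0.04329 K/W
ΣR = 3.373×10^-6 + 0.07706 + 0.04329 = 0.1204 K/W
Q = ΔT/ΣR = (115 K − 299.2 K)/0.1204 = -1530 W
(Negative Q ⇒ heat flows inward; heat gain = 1530 W.)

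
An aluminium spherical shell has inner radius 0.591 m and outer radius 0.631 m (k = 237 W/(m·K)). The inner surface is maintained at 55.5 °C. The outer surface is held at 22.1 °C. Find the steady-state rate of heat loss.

Q = 927 kW

Q = 4πk·ΔT/(1/r₁ − 1/r₂) = 4π × 237 × 33.4 / (1/0.591 − 1/0.631) = 9.27×10^5 W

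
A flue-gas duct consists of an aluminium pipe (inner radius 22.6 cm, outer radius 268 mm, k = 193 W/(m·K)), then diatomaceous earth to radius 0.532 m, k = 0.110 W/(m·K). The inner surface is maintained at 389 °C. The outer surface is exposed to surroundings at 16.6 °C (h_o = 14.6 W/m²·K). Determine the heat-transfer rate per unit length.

Treat each layer as a resistance in series:
  R'_aluminium = ln(0.268/0.226)/(2πk) = 0.1705/(2π·193) = 1.406×10^-4 m·K/W
  R'_diatomaceous earth = ln(0.532/0.268)/(2πk) = 0.6857/(2π·0.110) = 0.9921 m·K/W
  R'_conv,out = 1/(2πr h) = 1/(2π·0.532·14.6) = 0.02049 m·K/W
ΣR = 1.406×10^-4 + 0.9921 + 0.02049 = 1.013 m·K/W
Q' = ΔT/ΣR = (389 °C − 16.6 °C)/1.013 = 368 W/m

Q' = 368 W/m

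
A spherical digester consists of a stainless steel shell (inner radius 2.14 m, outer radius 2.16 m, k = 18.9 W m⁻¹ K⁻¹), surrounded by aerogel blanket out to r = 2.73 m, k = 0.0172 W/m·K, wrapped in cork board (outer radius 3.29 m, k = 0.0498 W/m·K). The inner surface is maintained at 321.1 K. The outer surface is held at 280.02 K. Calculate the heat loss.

Q = 75.1 W

Resistance network (inner→outer):
  R_stainless steel = (1/2.14 − 1/2.16)/(4πk) = 0.004327/(4π·18.9) = 1.822×10^-5 K/W
  R_aerogel blanket = (1/2.16 − 1/2.73)/(4πk) = 0.09666/(4π·0.0172) = 0.4472 K/W
  R_cork board = (1/2.73 − 1/3.29)/(4πk) = 0.06235/(4π·0.0498) = 0.09963 K/W
ΣR = 1.822×10^-5 + 0.4472 + 0.09963 = 0.5468 K/W
Q = ΔT/ΣR = (321.1 K − 280.02 K)/0.5468 = 75.1 W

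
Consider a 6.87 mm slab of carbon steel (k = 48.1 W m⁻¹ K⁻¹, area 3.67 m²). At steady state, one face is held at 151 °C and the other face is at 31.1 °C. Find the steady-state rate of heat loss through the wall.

Q = 3080 kW

Q = kA·ΔT/L = 48.1 × 3.67 × |151 °C − 31.1 °C| / 0.00687 = 3.08×10^6 W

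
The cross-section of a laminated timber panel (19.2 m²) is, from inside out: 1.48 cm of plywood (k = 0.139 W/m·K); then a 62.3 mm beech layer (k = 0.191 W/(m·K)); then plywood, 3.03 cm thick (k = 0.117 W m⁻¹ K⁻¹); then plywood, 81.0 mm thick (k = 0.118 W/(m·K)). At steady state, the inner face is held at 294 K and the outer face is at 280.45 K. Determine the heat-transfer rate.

Q = 189 W

Treat each layer as a resistance in series:
  R_plywood = L/(kA) = 0.0148/(0.139·19.2) = 0.005546 K/W
  R_beech = L/(kA) = 0.0623/(0.191·19.2) = 0.01699 K/W
  R_plywood = L/(kA) = 0.0303/(0.117·19.2) = 0.01349 K/W
  R_plywood = L/(kA) = 0.0810/(0.118·19.2) = 0.03575 K/W
ΣR = 0.005546 + 0.01699 + 0.01349 + 0.03575 = 0.07178 K/W
Q = ΔT/ΣR = (294 K − 280.45 K)/0.07178 = 189 W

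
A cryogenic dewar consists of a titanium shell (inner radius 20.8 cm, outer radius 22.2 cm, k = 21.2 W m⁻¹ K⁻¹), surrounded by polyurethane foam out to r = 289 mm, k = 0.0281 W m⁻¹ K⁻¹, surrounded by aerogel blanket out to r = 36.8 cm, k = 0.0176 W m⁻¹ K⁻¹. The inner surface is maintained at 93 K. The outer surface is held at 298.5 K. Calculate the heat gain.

Series thermal resistances, inner to outer:
  R_titanium = (1/0.208 − 1/0.222)/(4πk) = 0.3032/(4π·21.2) = 0.001138 K/W
  R_polyurethane foam = (1/0.222 − 1/0.289)/(4πk) = 1.044/(4π·0.0281) = 2.957 K/W
  R_aerogel blanket = (1/0.289 − 1/0.368)/(4πk) = 0.7428/(4π·0.0176) = 3.359 K/W
ΣR = 0.001138 + 2.957 + 3.359 = 6.317 K/W
Q = ΔT/ΣR = (93 K − 298.5 K)/6.317 = -32.5 W
(Negative Q ⇒ heat flows inward; heat gain = 32.5 W.)

Q = 32.5 W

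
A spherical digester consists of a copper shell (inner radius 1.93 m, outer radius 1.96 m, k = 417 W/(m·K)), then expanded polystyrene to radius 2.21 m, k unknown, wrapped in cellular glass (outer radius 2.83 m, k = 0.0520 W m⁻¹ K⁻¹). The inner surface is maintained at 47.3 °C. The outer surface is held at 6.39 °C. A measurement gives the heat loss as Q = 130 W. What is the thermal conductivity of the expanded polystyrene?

ΣR = ΔT/Q = |47.3 − 6.39|/130 = 0.3147 K/W
Known resistances:
  R_copper = (1/1.93 − 1/1.96)/(4πk) = 0.007931/(4π·417) = 1.513×10^-6 K/W
  R_cellular glass = (1/2.21 − 1/2.83)/(4πk) = 0.09913/(4π·0.0520) = 0.1517 K/W
R_expanded polystyrene = ΣR − ΣR_known = 0.3147 − 0.1517 = 0.1630 K/W
(1/r₁−1/r₂)/(4πk) = 0.1630 ⇒ k = 0.05772/(4π·0.1630) = 0.0282 W/m·K

k = 0.0282 W/m·K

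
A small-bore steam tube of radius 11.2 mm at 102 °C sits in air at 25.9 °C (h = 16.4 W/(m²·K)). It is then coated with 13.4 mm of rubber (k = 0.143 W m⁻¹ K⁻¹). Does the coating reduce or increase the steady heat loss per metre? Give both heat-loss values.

Critical radius for a cylinder: r_cr = k/h = 0.00872 m = 0.872 cm.
Outer radius after coating: r₂ = 0.0112 + 0.0134 = 0.0246 m.
Since r₁ ≥ r_cr, any added insulation reduces the heat loss.
Bare: R = 1/(2πr₁h) = 0.8665 m·K/W; Q = 76.1/0.8665 = 87.8 W/m.
Coated: R = R_cond + R_conv = 1.270 m·K/W; Q = 76.1/1.270 = 59.9 W/m.

reduces: 87.8 → 59.9 W/m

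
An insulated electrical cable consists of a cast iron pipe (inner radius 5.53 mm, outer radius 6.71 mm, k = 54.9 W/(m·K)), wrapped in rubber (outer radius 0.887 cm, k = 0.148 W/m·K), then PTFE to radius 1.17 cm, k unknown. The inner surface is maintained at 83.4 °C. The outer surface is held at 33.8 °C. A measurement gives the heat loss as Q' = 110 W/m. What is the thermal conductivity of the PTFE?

ΣR = ΔT/Q' = |83.4 − 33.8|/110 = 0.4509 m·K/W
Known resistances:
  R'_cast iron = ln(0.00671/0.00553)/(2πk) = 0.1934/(2π·54.9) = 5.607×10^-4 m·K/W
  R'_rubber = ln(0.00887/0.00671)/(2πk) = 0.2791/(2π·0.148) = 0.3001 m·K/W
R_PTFE = ΣR − ΣR_known = 0.4509 − 0.3007 = 0.1502 m·K/W
ln(r₂/r₁)/(2πk) = 0.1502 ⇒ k = 0.2769/(2π·0.1502) = 0.293 W/m·K

k = 0.293 W/m·K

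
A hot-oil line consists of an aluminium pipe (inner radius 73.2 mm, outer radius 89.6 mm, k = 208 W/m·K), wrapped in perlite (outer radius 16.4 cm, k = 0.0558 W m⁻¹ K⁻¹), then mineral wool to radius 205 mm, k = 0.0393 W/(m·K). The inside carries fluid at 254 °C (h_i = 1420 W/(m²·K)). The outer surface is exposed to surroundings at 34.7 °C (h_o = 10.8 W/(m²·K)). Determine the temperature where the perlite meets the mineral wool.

Series thermal resistances, inner to outer:
  R'_conv,in = 1/(2πr h) = 1/(2π·0.0732·1420) = 0.001531 m·K/W
  R'_aluminium = ln(0.0896/0.0732)/(2πk) = 0.2022/(2π·208) = 1.547×10^-4 m·K/W
  R'_perlite = ln(0.164/0.0896)/(2πk) = 0.6045/(2π·0.0558) = 1.724 m·K/W
  R'_mineral wool = ln(0.205/0.164)/(2πk) = 0.2231/(2π·0.0393) = 0.9037 m·K/W
  R'_conv,out = 1/(2πr h) = 1/(2π·0.205·10.8) = 0.07189 m·K/W
ΣR = 0.001531 + 1.547×10^-4 + 1.724 + 0.9037 + 0.07189 = 2.701 m·K/W
Q' = ΔT/ΣR = (254 °C − 34.7 °C)/2.701 = 81.19 W/m
From the inner boundary to the perlite/mineral wool interface, ΣR_partial = 1.726 m·K/W.
T_interface = T_in − Q'·ΣR_partial = 254 °C − (81.19)(1.726) = 114 °C

T = 114 °C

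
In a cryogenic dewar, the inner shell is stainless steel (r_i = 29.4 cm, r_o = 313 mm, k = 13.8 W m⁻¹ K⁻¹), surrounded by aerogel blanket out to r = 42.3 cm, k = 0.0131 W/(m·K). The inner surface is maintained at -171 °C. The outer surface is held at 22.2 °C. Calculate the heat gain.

Treat each layer as a resistance in series:
  R_stainless steel = (1/0.294 − 1/0.313)/(4πk) = 0.2065/(4π·13.8) = 0.001191 K/W
  R_aerogel blanket = (1/0.313 − 1/0.423)/(4πk) = 0.8308/(4π·0.0131) = 5.047 K/W
ΣR = 0.001191 + 5.047 = 5.048 K/W
Q = ΔT/ΣR = (-171 °C − 22.2 °C)/5.048 = -38.3 W
(Negative Q ⇒ heat flows inward; heat gain = 38.3 W.)

Q = 38.3 W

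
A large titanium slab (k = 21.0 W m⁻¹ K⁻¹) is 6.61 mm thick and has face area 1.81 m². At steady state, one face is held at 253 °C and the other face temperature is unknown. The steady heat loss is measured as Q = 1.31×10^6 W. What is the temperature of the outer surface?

Sum the resistances:
  R_titanium = L/(kA) = 0.00661/(21.0·1.81) = 1.739×10^-4 K/W
ΣR = 1.739×10^-4 K/W
ΔT = Q·ΣR = 1.31×10^6 × 1.739×10^-4 = 227.8 K
Heat flows outward, so T_out = T_in − ΔT = 253 − 227.8 = 25.2 °C

T_out = 25.2 °C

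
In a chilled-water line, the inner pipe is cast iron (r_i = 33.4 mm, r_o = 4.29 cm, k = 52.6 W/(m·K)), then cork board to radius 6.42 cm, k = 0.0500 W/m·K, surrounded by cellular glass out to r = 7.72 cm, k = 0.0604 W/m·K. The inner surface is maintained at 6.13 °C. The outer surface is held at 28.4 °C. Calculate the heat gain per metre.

Series thermal resistances, inner to outer:
  R'_cast iron = ln(0.0429/0.0334)/(2πk) = 0.2503/(2π·52.6) = 7.574×10^-4 m·K/W
  R'_cork board = ln(0.0642/0.0429)/(2πk) = 0.4031/(2π·0.0500) = 1.283 m·K/W
  R'_cellular glass = ln(0.0772/0.0642)/(2πk) = 0.1844/(2π·0.0604) = 0.4859 m·K/W
ΣR = 7.574×10^-4 + 1.283 + 0.4859 = 1.770 m·K/W
Q' = ΔT/ΣR = (6.13 °C − 28.4 °C)/1.770 = -12.6 W/m
(Negative Q' ⇒ heat flows inward; heat gain = 12.6 W/m.)

Q' = 12.6 W/m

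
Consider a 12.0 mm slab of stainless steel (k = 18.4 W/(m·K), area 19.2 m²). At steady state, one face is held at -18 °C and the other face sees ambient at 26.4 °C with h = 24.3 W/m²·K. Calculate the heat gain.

Q = 20400 W

Resistance network (inner→outer):
  R_stainless steel = L/(kA) = 0.0120/(18.4·19.2) = 3.397×10^-5 K/W
  R_conv,out = 1/(hA) = 1/(24.3·19.2) = 0.002143 K/W
ΣR = 3.397×10^-5 + 0.002143 = 0.002177 K/W
Q = ΔT/ΣR = (-18 °C − 26.4 °C)/0.002177 = -20400 W
(Negative Q ⇒ heat flows inward; heat gain = 20400 W.)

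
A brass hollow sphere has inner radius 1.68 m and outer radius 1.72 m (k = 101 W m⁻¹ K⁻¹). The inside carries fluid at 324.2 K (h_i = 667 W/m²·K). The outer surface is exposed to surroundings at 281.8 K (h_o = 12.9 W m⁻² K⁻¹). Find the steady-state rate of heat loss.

Treat each layer as a resistance in series:
  R_conv,in = 1/(4πr²h) = 1/(4π·1.68²·667) = 4.227×10^-5 K/W
  R_brass = (1/1.68 − 1/1.72)/(4πk) = 0.01384/(4π·101) = 1.091×10^-5 K/W
  R_conv,out = 1/(4πr²h) = 1/(4π·1.72²·12.9) = 0.002085 K/W
ΣR = 4.227×10^-5 + 1.091×10^-5 + 0.002085 = 0.002138 K/W
Q = ΔT/ΣR = (324.2 K − 281.8 K)/0.002138 = 19800 W

Q = 19.8 kW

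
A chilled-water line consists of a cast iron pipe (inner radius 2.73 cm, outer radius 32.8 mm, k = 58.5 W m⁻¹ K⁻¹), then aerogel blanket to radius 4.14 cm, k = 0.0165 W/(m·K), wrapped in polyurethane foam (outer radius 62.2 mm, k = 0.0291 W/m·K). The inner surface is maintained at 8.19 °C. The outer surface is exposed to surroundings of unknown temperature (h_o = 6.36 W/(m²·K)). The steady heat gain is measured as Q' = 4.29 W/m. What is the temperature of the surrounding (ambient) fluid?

T_out = 29.1 °C

Series resistances:
  R'_cast iron = ln(0.0328/0.0273)/(2πk) = 0.1835/(2π·58.5) = 4.993×10^-4 m·K/W
  R'_aerogel blanket = ln(0.0414/0.0328)/(2πk) = 0.2329/(2π·0.0165) = 2.246 m·K/W
  R'_polyurethane foam = ln(0.0622/0.0414)/(2πk) = 0.4071/(2π·0.0291) = 2.226 m·K/W
  R'_conv,out = 1/(2πr h) = 1/(2π·0.0622·6.36) = 0.4023 m·K/W
ΣR = 4.875 m·K/W
ΔT = Q'·ΣR = 4.29 × 4.875 = 20.91 K
Heat flows inward, so T_out = T_in + ΔT = 8.19 + 20.91 = 29.1 °C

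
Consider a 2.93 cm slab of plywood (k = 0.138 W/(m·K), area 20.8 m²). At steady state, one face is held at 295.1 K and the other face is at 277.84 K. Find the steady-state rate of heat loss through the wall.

Q = 1690 W

Q = kA·ΔT/L = 0.138 × 20.8 × |295.1 K − 277.84 K| / 0.0293 = 1690 W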